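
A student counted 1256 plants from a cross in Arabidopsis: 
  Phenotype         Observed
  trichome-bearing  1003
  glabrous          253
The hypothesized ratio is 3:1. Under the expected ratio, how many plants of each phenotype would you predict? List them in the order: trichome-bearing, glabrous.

942, 314

Under the 3:1 hypothesis (Σ ratio = 4, N = 1256):
  trichome-bearing: 1256 × 3/4 = 942
  glabrous: 1256 × 1/4 = 314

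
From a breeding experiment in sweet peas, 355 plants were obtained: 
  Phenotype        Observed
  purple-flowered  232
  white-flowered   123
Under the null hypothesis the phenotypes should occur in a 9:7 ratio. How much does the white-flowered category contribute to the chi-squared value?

6.723

Total ratio parts = 16. Expected numbers out of 355:
  purple-flowered: 355 × 9/16 = 199.6875
  white-flowered: 355 × 7/16 = 155.3125
Contribution of white-flowered: (123 − 155.3125)² / 155.3125 = 6.7226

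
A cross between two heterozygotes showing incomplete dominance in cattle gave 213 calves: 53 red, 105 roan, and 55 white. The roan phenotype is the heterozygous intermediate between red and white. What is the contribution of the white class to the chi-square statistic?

0.058

With incomplete dominance, a heterozygote × heterozygote cross gives a 1:2:1 phenotypic ratio.
Expected counts for N = 213 under a 1:2:1 ratio (total parts = 4):
  red: 213 × 1/4 = 53.25
  roan: 213 × 2/4 = 106.5
  white: 213 × 1/4 = 53.25
Contribution of white: (55 − 53.25)² / 53.25 = 0.0575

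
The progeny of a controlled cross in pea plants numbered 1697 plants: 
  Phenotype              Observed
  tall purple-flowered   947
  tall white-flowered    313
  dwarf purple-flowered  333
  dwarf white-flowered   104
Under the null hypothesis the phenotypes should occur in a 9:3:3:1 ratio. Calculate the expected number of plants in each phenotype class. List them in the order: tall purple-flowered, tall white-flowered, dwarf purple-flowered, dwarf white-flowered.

954.5625, 318.1875, 318.1875, 106.0625

The 9:3:3:1 ratio has 16 parts, so with N = 1697 the expected counts are:
  tall purple-flowered: 1697 × 9/16 = 954.5625
  tall white-flowered: 1697 × 3/16 = 318.1875
  dwarf purple-flowered: 1697 × 3/16 = 318.1875
  dwarf white-flowered: 1697 × 1/16 = 106.0625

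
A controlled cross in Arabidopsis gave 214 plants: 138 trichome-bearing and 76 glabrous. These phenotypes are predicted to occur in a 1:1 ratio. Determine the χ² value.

17.963

Under the 1:1 hypothesis (Σ ratio = 2, N = 214):
  trichome-bearing: 214 × 1/2 = 107
  glabrous: 214 × 1/2 = 107
χ² = Σ (O − E)² / E
  trichome-bearing: (138 − 107)² / 107 = 8.9813
  glabrous: (76 − 107)² / 107 = 8.9813
χ² = 8.9813 + 8.9813 = 17.9626 ≈ 17.963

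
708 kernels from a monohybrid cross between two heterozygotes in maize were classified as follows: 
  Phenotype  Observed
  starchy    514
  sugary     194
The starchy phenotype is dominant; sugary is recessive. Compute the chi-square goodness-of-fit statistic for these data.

For a monohybrid cross between heterozygotes with complete dominance, the expected phenotypic ratio is 3:1.
Under the 3:1 hypothesis (Σ ratio = 4, N = 708):
  starchy: 708 × 3/4 = 531
  sugary: 708 × 1/4 = 177
χ² = Σ (O − E)² / E
  starchy: (514 − 531)² / 531 = 0.5443
  sugary: (194 − 177)² / 177 = 1.6328
χ² = 0.5443 + 1.6328 = 2.1771 ≈ 2.177

2.177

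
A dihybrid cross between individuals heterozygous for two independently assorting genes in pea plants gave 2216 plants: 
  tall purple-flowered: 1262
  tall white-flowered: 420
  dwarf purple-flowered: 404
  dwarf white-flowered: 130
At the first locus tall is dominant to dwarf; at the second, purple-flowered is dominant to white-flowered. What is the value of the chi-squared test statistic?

1.081

A dihybrid F₂ with independent assortment and complete dominance at both loci gives a 9:3:3:1 phenotypic ratio.
Expected counts for N = 2216 under a 9:3:3:1 ratio (total parts = 16):
  tall purple-flowered: 2216 × 9/16 = 1246.5
  tall white-flowered: 2216 × 3/16 = 415.5
  dwarf purple-flowered: 2216 × 3/16 = 415.5
  dwarf white-flowered: 2216 × 1/16 = 138.5
χ² = Σ (O − E)² / E
  tall purple-flowered: (1262 − 1246.5)² / 1246.5 = 0.1927
  tall white-flowered: (420 − 415.5)² / 415.5 = 0.0487
  dwarf purple-flowered: (404 − 415.5)² / 415.5 = 0.3183
  dwarf white-flowered: (130 − 138.5)² / 138.5 = 0.5217
χ² = 0.1927 + 0.0487 + 0.3183 + 0.5217 = 1.0814 ≈ 1.081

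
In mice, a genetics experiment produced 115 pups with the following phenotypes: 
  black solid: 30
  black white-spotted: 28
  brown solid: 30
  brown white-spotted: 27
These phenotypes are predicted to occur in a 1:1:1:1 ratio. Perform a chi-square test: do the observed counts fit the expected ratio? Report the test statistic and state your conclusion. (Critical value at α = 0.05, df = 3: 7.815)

Total ratio parts = 4. Expected numbers out of 115:
  black solid: 115 × 1/4 = 28.75
  black white-spotted: 115 × 1/4 = 28.75
  brown solid: 115 × 1/4 = 28.75
  brown white-spotted: 115 × 1/4 = 28.75
χ² = Σ (O − E)² / E
  black solid: (30 − 28.75)² / 28.75 = 0.0543
  black white-spotted: (28 − 28.75)² / 28.75 = 0.0196
  brown solid: (30 − 28.75)² / 28.75 = 0.0543
  brown white-spotted: (27 − 28.75)² / 28.75 = 0.1065
χ² = 0.0543 + 0.0196 + 0.0543 + 0.1065 = 0.2347 ≈ 0.235
Degrees of freedom = 4 − 1 = 3; critical value at α = 0.05 is 7.815.
Since 0.235 < 7.815, we fail to reject the null hypothesis — the data are consistent with the 1:1:1:1 ratio.

0.235; consistent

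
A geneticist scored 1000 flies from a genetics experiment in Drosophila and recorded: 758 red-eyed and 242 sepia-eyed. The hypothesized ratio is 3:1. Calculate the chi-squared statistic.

0.341

Total ratio parts = 4. Expected numbers out of 1000:
  red-eyed: 1000 × 3/4 = 750
  sepia-eyed: 1000 × 1/4 = 250
χ² = Σ (O − E)² / E
  red-eyed: (758 − 750)² / 750 = 0.0853
  sepia-eyed: (242 − 250)² / 250 = 0.2560
χ² = 0.0853 + 0.2560 = 0.3413 ≈ 0.341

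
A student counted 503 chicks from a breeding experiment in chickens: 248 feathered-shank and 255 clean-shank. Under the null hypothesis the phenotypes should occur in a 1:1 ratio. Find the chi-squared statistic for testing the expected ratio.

0.097

Under the 1:1 hypothesis (Σ ratio = 2, N = 503):
  feathered-shank: 503 × 1/2 = 251.5
  clean-shank: 503 × 1/2 = 251.5
χ² = Σ (O − E)² / E
  feathered-shank: (248 − 251.5)² / 251.5 = 0.0487
  clean-shank: (255 − 251.5)² / 251.5 = 0.0487
χ² = 0.0487 + 0.0487 = 0.0974 ≈ 0.097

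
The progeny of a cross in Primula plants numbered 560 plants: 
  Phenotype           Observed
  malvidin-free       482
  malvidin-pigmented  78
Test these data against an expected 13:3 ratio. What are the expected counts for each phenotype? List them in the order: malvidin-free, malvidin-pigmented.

455, 105

Under the 13:3 hypothesis (Σ ratio = 16, N = 560):
  malvidin-free: 560 × 13/16 = 455
  malvidin-pigmented: 560 × 3/16 = 105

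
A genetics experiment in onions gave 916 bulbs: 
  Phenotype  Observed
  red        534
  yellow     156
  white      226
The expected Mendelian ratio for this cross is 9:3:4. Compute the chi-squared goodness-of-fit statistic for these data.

2.166

Expected counts for N = 916 under a 9:3:4 ratio (total parts = 16):
  red: 916 × 9/16 = 515.25
  yellow: 916 × 3/16 = 171.75
  white: 916 × 4/16 = 229
χ² = Σ (O − E)² / E
  red: (534 − 515.25)² / 515.25 = 0.6823
  yellow: (156 − 171.75)² / 171.75 = 1.4443
  white: (226 − 229)² / 229 = 0.0393
χ² = 0.6823 + 1.4443 + 0.0393 = 2.1659 ≈ 2.166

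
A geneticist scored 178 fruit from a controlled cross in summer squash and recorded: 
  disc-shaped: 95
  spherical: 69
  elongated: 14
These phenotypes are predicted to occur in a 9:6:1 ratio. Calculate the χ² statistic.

The 9:6:1 ratio has 16 parts, so with N = 178 the expected counts are:
  disc-shaped: 178 × 9/16 = 100.125
  spherical: 178 × 6/16 = 66.75
  elongated: 178 × 1/16 = 11.125
χ² = Σ (O − E)² / E
  disc-shaped: (95 − 100.125)² / 100.125 = 0.2623
  spherical: (69 − 66.75)² / 66.75 = 0.0758
  elongated: (14 − 11.125)² / 11.125 = 0.7430
χ² = 0.2623 + 0.0758 + 0.7430 = 1.0811 ≈ 1.081

1.081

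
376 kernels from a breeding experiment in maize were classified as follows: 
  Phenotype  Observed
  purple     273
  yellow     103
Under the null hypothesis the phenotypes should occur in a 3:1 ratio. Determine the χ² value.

1.149

Under the 3:1 hypothesis (Σ ratio = 4, N = 376):
  purple: 376 × 3/4 = 282
  yellow: 376 × 1/4 = 94
χ² = Σ (O − E)² / E
  purple: (273 − 282)² / 282 = 0.2872
  yellow: (103 − 94)² / 94 = 0.8617
χ² = 0.2872 + 0.8617 = 1.1489 ≈ 1.149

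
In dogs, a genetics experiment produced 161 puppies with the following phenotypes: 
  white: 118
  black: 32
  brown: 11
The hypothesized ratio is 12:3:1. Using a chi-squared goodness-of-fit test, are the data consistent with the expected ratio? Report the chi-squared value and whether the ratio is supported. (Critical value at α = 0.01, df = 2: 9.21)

0.259; consistent

Expected counts for N = 161 under a 12:3:1 ratio (total parts = 16):
  white: 161 × 12/16 = 120.75
  black: 161 × 3/16 = 30.1875
  brown: 161 × 1/16 = 10.0625
χ² = Σ (O − E)² / E
  white: (118 − 120.75)² / 120.75 = 0.0626
  black: (32 − 30.1875)² / 30.1875 = 0.1088
  brown: (11 − 10.0625)² / 10.0625 = 0.0873
χ² = 0.0626 + 0.1088 + 0.0873 = 0.2587 ≈ 0.259
Degrees of freedom = 3 − 1 = 2; critical value at α = 0.01 is 9.21.
Since 0.259 < 9.21, we fail to reject the null hypothesis — the data are consistent with the 12:3:1 ratio.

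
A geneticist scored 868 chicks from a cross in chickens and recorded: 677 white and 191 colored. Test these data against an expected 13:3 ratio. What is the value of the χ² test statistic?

Expected counts for N = 868 under a 13:3 ratio (total parts = 16):
  white: 868 × 13/16 = 705.25
  colored: 868 × 3/16 = 162.75
χ² = Σ (O − E)² / E
  white: (677 − 705.25)² / 705.25 = 1.1316
  colored: (191 − 162.75)² / 162.75 = 4.9036
χ² = 1.1316 + 4.9036 = 6.0352 ≈ 6.035

6.035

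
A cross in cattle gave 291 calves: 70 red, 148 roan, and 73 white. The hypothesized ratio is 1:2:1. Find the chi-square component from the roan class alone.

0.043

The 1:2:1 ratio has 4 parts, so with N = 291 the expected counts are:
  red: 291 × 1/4 = 72.75
  roan: 291 × 2/4 = 145.5
  white: 291 × 1/4 = 72.75
Contribution of roan: (148 − 145.5)² / 145.5 = 0.0430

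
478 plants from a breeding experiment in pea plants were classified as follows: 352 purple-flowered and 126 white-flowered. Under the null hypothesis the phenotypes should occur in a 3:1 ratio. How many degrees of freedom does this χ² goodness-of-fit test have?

1

A goodness-of-fit test with 2 phenotype classes has df = 2 − 1 = 1.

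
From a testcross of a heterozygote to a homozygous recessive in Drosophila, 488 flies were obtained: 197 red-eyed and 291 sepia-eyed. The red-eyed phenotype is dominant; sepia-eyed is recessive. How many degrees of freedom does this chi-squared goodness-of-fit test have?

A testcross of a heterozygote (Aa × aa) gives a 1:1 phenotypic ratio.
A goodness-of-fit test with 2 phenotype classes has df = 2 − 1 = 1.

1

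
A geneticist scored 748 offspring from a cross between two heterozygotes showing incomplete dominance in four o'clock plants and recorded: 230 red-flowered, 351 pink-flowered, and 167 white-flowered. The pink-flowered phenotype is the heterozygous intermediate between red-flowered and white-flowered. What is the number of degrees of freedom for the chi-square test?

2

With incomplete dominance, a heterozygote × heterozygote cross gives a 1:2:1 phenotypic ratio.
A goodness-of-fit test with 3 phenotype classes has df = 3 − 1 = 2.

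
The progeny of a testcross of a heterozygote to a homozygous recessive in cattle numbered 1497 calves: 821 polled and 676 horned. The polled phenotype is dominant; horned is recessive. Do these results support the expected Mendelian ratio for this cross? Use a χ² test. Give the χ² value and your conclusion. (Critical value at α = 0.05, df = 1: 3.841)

A testcross of a heterozygote (Aa × aa) gives a 1:1 phenotypic ratio.
Total ratio parts = 2. Expected numbers out of 1497:
  polled: 1497 × 1/2 = 748.5
  horned: 1497 × 1/2 = 748.5
χ² = Σ (O − E)² / E
  polled: (821 − 748.5)² / 748.5 = 7.0224
  horned: (676 − 748.5)² / 748.5 = 7.0224
χ² = 7.0224 + 7.0224 = 14.0448 ≈ 14.045
Degrees of freedom = 2 − 1 = 1; critical value at α = 0.05 is 3.841.
Since 14.045 > 3.841, we reject the null hypothesis — the data do not fit the 1:1 ratio.

14.045; not consistent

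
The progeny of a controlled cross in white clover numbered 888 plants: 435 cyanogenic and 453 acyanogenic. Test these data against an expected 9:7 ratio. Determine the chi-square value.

Expected counts for N = 888 under a 9:7 ratio (total parts = 16):
  cyanogenic: 888 × 9/16 = 499.5
  acyanogenic: 888 × 7/16 = 388.5
χ² = Σ (O − E)² / E
  cyanogenic: (435 − 499.5)² / 499.5 = 8.3288
  acyanogenic: (453 − 388.5)² / 388.5 = 10.7085
χ² = 8.3288 + 10.7085 = 19.0373 ≈ 19.037

19.037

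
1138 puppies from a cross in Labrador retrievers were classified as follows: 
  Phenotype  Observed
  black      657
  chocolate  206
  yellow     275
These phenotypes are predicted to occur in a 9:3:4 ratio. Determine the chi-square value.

Under the 9:3:4 hypothesis (Σ ratio = 16, N = 1138):
  black: 1138 × 9/16 = 640.125
  chocolate: 1138 × 3/16 = 213.375
  yellow: 1138 × 4/16 = 284.5
χ² = Σ (O − E)² / E
  black: (657 − 640.125)² / 640.125 = 0.4449
  chocolate: (206 − 213.375)² / 213.375 = 0.2549
  yellow: (275 − 284.5)² / 284.5 = 0.3172
χ² = 0.4449 + 0.2549 + 0.3172 = 1.017

1.017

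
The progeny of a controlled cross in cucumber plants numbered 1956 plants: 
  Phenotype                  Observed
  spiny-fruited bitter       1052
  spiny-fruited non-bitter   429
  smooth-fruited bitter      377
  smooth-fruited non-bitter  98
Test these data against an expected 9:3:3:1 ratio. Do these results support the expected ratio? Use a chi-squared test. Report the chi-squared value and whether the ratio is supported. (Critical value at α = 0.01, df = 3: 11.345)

17.779; not consistent

The 9:3:3:1 ratio has 16 parts, so with N = 1956 the expected counts are:
  spiny-fruited bitter: 1956 × 9/16 = 1100.25
  spiny-fruited non-bitter: 1956 × 3/16 = 366.75
  smooth-fruited bitter: 1956 × 3/16 = 366.75
  smooth-fruited non-bitter: 1956 × 1/16 = 122.25
χ² = Σ (O − E)² / E
  spiny-fruited bitter: (1052 − 1100.25)² / 1100.25 = 2.1159
  spiny-fruited non-bitter: (429 − 366.75)² / 366.75 = 10.5660
  smooth-fruited bitter: (377 − 366.75)² / 366.75 = 0.2865
  smooth-fruited non-bitter: (98 − 122.25)² / 122.25 = 4.8103
χ² = 2.1159 + 10.5660 + 0.2865 + 4.8103 = 17.7787 ≈ 17.779
Degrees of freedom = 4 − 1 = 3; critical value at α = 0.01 is 11.345.
Since 17.779 > 11.345, we reject the null hypothesis — the data do not fit the 9:3:3:1 ratio.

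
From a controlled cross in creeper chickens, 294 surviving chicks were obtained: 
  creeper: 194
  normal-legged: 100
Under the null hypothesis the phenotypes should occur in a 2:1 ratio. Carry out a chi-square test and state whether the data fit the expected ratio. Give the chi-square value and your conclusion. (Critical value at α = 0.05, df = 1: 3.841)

Under the 2:1 hypothesis (Σ ratio = 3, N = 294):
  creeper: 294 × 2/3 = 196
  normal-legged: 294 × 1/3 = 98
χ² = Σ (O − E)² / E
  creeper: (194 − 196)² / 196 = 0.0204
  normal-legged: (100 − 98)² / 98 = 0.0408
χ² = 0.0204 + 0.0408 = 0.0612 ≈ 0.061
Degrees of freedom = 2 − 1 = 1; critical value at α = 0.05 is 3.841.
Since 0.061 < 3.841, we fail to reject the null hypothesis — the data are consistent with the 2:1 ratio.

0.061; consistent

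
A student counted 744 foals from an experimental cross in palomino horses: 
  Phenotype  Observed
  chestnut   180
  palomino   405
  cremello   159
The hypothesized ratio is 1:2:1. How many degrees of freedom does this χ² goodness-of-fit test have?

A goodness-of-fit test with 3 phenotype classes has df = 3 − 1 = 2.

2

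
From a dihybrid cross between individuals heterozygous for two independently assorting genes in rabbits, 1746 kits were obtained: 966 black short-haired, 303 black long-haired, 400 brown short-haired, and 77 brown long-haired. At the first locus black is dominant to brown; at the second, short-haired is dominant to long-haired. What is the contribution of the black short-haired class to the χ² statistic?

A dihybrid F₂ with independent assortment and complete dominance at both loci gives a 9:3:3:1 phenotypic ratio.
Expected counts for N = 1746 under a 9:3:3:1 ratio (total parts = 16):
  black short-haired: 1746 × 9/16 = 982.125
  black long-haired: 1746 × 3/16 = 327.375
  brown short-haired: 1746 × 3/16 = 327.375
  brown long-haired: 1746 × 1/16 = 109.125
Contribution of black short-haired: (966 − 982.125)² / 982.125 = 0.2647

0.265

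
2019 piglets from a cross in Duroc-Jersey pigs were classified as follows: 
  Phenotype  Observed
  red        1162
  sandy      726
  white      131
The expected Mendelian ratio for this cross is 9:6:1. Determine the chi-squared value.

Expected counts for N = 2019 under a 9:6:1 ratio (total parts = 16):
  red: 2019 × 9/16 = 1135.6875
  sandy: 2019 × 6/16 = 757.125
  white: 2019 × 1/16 = 126.1875
χ² = Σ (O − E)² / E
  red: (1162 − 1135.6875)² / 1135.6875 = 0.6096
  sandy: (726 − 757.125)² / 757.125 = 1.2795
  white: (131 − 126.1875)² / 126.1875 = 0.1835
χ² = 0.6096 + 1.2795 + 0.1835 = 2.0726 ≈ 2.073

2.073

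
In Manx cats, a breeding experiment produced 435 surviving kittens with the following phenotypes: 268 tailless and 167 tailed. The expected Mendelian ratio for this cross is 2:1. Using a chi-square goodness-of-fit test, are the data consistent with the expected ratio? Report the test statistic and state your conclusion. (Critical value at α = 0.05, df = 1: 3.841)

Under the 2:1 hypothesis (Σ ratio = 3, N = 435):
  tailless: 435 × 2/3 = 290
  tailed: 435 × 1/3 = 145
χ² = Σ (O − E)² / E
  tailless: (268 − 290)² / 290 = 1.6690
  tailed: (167 − 145)² / 145 = 3.3379
χ² = 1.6690 + 3.3379 = 5.0069 ≈ 5.007
Degrees of freedom = 2 − 1 = 1; critical value at α = 0.05 is 3.841.
Since 5.007 > 3.841, we reject the null hypothesis — the data do not fit the 2:1 ratio.

5.007; not consistent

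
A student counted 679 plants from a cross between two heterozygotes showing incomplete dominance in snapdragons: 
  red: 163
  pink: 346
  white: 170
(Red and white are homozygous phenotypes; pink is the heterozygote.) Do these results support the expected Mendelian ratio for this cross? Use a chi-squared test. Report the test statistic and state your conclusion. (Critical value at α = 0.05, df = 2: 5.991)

0.393; consistent

With incomplete dominance, a heterozygote × heterozygote cross gives a 1:2:1 phenotypic ratio.
Under the 1:2:1 hypothesis (Σ ratio = 4, N = 679):
  red: 679 × 1/4 = 169.75
  pink: 679 × 2/4 = 339.5
  white: 679 × 1/4 = 169.75
χ² = Σ (O − E)² / E
  red: (163 − 169.75)² / 169.75 = 0.2684
  pink: (346 − 339.5)² / 339.5 = 0.1244
  white: (170 − 169.75)² / 169.75 = 0.0004
χ² = 0.2684 + 0.1244 + 0.0004 = 0.3932 ≈ 0.393
Degrees of freedom = 3 − 1 = 2; critical value at α = 0.05 is 5.991.
Since 0.393 < 5.991, we fail to reject the null hypothesis — the data are consistent with the 1:2:1 ratio.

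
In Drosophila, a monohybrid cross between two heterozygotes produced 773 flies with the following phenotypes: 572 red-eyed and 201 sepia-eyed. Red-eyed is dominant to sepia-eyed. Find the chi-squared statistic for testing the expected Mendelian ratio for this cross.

For a monohybrid cross between heterozygotes with complete dominance, the expected phenotypic ratio is 3:1.
Total ratio parts = 4. Expected numbers out of 773:
  red-eyed: 773 × 3/4 = 579.75
  sepia-eyed: 773 × 1/4 = 193.25
χ² = Σ (O − E)² / E
  red-eyed: (572 − 579.75)² / 579.75 = 0.1036
  sepia-eyed: (201 − 193.25)² / 193.25 = 0.3108
χ² = 0.1036 + 0.3108 = 0.4144 ≈ 0.414

0.414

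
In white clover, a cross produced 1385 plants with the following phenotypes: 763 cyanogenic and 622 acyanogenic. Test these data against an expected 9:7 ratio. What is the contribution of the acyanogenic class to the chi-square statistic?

0.426

The 9:7 ratio has 16 parts, so with N = 1385 the expected counts are:
  cyanogenic: 1385 × 9/16 = 779.0625
  acyanogenic: 1385 × 7/16 = 605.9375
Contribution of acyanogenic: (622 − 605.9375)² / 605.9375 = 0.4258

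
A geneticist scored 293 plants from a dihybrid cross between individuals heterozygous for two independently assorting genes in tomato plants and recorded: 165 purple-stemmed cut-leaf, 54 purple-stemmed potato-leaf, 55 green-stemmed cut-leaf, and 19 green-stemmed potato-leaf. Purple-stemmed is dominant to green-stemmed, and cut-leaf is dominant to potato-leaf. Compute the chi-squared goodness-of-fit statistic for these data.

A dihybrid F₂ with independent assortment and complete dominance at both loci gives a 9:3:3:1 phenotypic ratio.
The 9:3:3:1 ratio has 16 parts, so with N = 293 the expected counts are:
  purple-stemmed cut-leaf: 293 × 9/16 = 164.8125
  purple-stemmed potato-leaf: 293 × 3/16 = 54.9375
  green-stemmed cut-leaf: 293 × 3/16 = 54.9375
  green-stemmed potato-leaf: 293 × 1/16 = 18.3125
χ² = Σ (O − E)² / E
  purple-stemmed cut-leaf: (165 − 164.8125)² / 164.8125 = 0.0002
  purple-stemmed potato-leaf: (54 − 54.9375)² / 54.9375 = 0.0160
  green-stemmed cut-leaf: (55 − 54.9375)² / 54.9375 = 0.0001
  green-stemmed potato-leaf: (19 − 18.3125)² / 18.3125 = 0.0258
χ² = 0.0002 + 0.0160 + 0.0001 + 0.0258 = 0.0421 ≈ 0.042

0.042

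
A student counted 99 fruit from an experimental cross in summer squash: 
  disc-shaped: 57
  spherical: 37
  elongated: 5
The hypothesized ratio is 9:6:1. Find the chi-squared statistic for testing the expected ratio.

0.259

Expected counts for N = 99 under a 9:6:1 ratio (total parts = 16):
  disc-shaped: 99 × 9/16 = 55.6875
  spherical: 99 × 6/16 = 37.125
  elongated: 99 × 1/16 = 6.1875
χ² = Σ (O − E)² / E
  disc-shaped: (57 − 55.6875)² / 55.6875 = 0.0309
  spherical: (37 − 37.125)² / 37.125 = 0.0004
  elongated: (5 − 6.1875)² / 6.1875 = 0.2279
χ² = 0.0309 + 0.0004 + 0.2279 = 0.2592 ≈ 0.259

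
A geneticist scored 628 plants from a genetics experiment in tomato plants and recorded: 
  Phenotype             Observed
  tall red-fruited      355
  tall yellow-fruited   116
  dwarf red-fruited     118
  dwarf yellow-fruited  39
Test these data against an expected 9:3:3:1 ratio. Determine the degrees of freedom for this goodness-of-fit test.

3

A goodness-of-fit test with 4 phenotype classes has df = 4 − 1 = 3.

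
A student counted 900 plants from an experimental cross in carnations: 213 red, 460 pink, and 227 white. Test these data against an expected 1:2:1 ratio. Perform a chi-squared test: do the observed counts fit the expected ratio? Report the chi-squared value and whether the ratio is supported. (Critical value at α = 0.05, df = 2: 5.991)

Under the 1:2:1 hypothesis (Σ ratio = 4, N = 900):
  red: 900 × 1/4 = 225
  pink: 900 × 2/4 = 450
  white: 900 × 1/4 = 225
χ² = Σ (O − E)² / E
  red: (213 − 225)² / 225 = 0.6400
  pink: (460 − 450)² / 450 = 0.2222
  white: (227 − 225)² / 225 = 0.0178
χ² = 0.6400 + 0.2222 + 0.0178 = 0.880
Degrees of freedom = 3 − 1 = 2; critical value at α = 0.05 is 5.991.
Since 0.880 < 5.991, we fail to reject the null hypothesis — the data are consistent with the 1:2:1 ratio.

0.880; consistent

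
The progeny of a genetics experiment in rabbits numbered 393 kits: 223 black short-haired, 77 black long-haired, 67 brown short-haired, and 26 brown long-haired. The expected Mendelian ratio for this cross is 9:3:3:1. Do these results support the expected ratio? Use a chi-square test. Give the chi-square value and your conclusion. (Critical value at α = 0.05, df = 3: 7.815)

Expected counts for N = 393 under a 9:3:3:1 ratio (total parts = 16):
  black short-haired: 393 × 9/16 = 221.0625
  black long-haired: 393 × 3/16 = 73.6875
  brown short-haired: 393 × 3/16 = 73.6875
  brown long-haired: 393 × 1/16 = 24.5625
χ² = Σ (O − E)² / E
  black short-haired: (223 − 221.0625)² / 221.0625 = 0.0170
  black long-haired: (77 − 73.6875)² / 73.6875 = 0.1489
  brown short-haired: (67 − 73.6875)² / 73.6875 = 0.6069
  brown long-haired: (26 − 24.5625)² / 24.5625 = 0.0841
χ² = 0.0170 + 0.1489 + 0.6069 + 0.0841 = 0.8569 ≈ 0.857
Degrees of freedom = 4 − 1 = 3; critical value at α = 0.05 is 7.815.
Since 0.857 < 7.815, we fail to reject the null hypothesis — the data are consistent with the 9:3:3:1 ratio.

0.857; consistent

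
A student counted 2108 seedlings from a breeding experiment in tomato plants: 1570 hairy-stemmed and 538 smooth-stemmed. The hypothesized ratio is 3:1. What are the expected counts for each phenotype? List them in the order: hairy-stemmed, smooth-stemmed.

1581, 527

Under the 3:1 hypothesis (Σ ratio = 4, N = 2108):
  hairy-stemmed: 2108 × 3/4 = 1581
  smooth-stemmed: 2108 × 1/4 = 527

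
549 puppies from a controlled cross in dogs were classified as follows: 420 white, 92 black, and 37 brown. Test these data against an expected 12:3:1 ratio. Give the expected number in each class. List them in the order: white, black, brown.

Expected counts for N = 549 under a 12:3:1 ratio (total parts = 16):
  white: 549 × 12/16 = 411.75
  black: 549 × 3/16 = 102.9375
  brown: 549 × 1/16 = 34.3125

411.75, 102.9375, 34.3125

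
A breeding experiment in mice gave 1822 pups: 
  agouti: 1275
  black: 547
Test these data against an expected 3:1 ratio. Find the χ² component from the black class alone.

18.380

The 3:1 ratio has 4 parts, so with N = 1822 the expected counts are:
  agouti: 1822 × 3/4 = 1366.5
  black: 1822 × 1/4 = 455.5
Contribution of black: (547 − 455.5)² / 455.5 = 18.3804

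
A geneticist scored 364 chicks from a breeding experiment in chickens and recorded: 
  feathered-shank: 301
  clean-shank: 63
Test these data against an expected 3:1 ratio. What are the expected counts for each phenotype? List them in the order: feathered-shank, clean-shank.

Total ratio parts = 4. Expected numbers out of 364:
  feathered-shank: 364 × 3/4 = 273
  clean-shank: 364 × 1/4 = 91

273, 91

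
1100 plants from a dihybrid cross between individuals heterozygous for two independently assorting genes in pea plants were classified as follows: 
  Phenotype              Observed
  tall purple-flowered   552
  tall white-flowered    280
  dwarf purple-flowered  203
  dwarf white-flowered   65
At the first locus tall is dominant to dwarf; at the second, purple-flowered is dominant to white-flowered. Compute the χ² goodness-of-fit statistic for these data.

33.828

A dihybrid F₂ with independent assortment and complete dominance at both loci gives a 9:3:3:1 phenotypic ratio.
Under the 9:3:3:1 hypothesis (Σ ratio = 16, N = 1100):
  tall purple-flowered: 1100 × 9/16 = 618.75
  tall white-flowered: 1100 × 3/16 = 206.25
  dwarf purple-flowered: 1100 × 3/16 = 206.25
  dwarf white-flowered: 1100 × 1/16 = 68.75
χ² = Σ (O − E)² / E
  tall purple-flowered: (552 − 618.75)² / 618.75 = 7.2009
  tall white-flowered: (280 − 206.25)² / 206.25 = 26.3712
  dwarf purple-flowered: (203 − 206.25)² / 206.25 = 0.0512
  dwarf white-flowered: (65 − 68.75)² / 68.75 = 0.2045
χ² = 7.2009 + 26.3712 + 0.0512 + 0.2045 = 33.8278 ≈ 33.828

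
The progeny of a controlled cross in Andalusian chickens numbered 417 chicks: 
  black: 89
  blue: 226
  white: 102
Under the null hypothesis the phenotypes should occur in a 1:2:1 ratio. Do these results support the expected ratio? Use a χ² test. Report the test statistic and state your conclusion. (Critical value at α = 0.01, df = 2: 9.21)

Expected counts for N = 417 under a 1:2:1 ratio (total parts = 4):
  black: 417 × 1/4 = 104.25
  blue: 417 × 2/4 = 208.5
  white: 417 × 1/4 = 104.25
χ² = Σ (O − E)² / E
  black: (89 − 104.25)² / 104.25 = 2.2308
  blue: (226 − 208.5)² / 208.5 = 1.4688
  white: (102 − 104.25)² / 104.25 = 0.0486
χ² = 2.2308 + 1.4688 + 0.0486 = 3.7482 ≈ 3.748
Degrees of freedom = 3 − 1 = 2; critical value at α = 0.01 is 9.21.
Since 3.748 < 9.21, we fail to reject the null hypothesis — the data are consistent with the 1:2:1 ratio.

3.748; consistent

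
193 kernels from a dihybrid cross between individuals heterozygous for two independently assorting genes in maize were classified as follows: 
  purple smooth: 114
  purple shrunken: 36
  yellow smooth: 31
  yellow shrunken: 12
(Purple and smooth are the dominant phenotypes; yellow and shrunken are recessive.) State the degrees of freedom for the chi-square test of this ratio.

A dihybrid F₂ with independent assortment and complete dominance at both loci gives a 9:3:3:1 phenotypic ratio.
A goodness-of-fit test with 4 phenotype classes has df = 4 − 1 = 3.

3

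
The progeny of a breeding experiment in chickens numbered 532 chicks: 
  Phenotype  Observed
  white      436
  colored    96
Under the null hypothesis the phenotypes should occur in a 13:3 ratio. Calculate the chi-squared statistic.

The 13:3 ratio has 16 parts, so with N = 532 the expected counts are:
  white: 532 × 13/16 = 432.25
  colored: 532 × 3/16 = 99.75
χ² = Σ (O − E)² / E
  white: (436 − 432.25)² / 432.25 = 0.0325
  colored: (96 − 99.75)² / 99.75 = 0.1410
χ² = 0.0325 + 0.1410 = 0.1735 ≈ 0.174

0.174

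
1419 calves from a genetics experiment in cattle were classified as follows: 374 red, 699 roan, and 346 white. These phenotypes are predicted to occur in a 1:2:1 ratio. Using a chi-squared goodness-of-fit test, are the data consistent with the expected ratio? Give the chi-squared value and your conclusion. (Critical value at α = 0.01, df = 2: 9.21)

Under the 1:2:1 hypothesis (Σ ratio = 4, N = 1419):
  red: 1419 × 1/4 = 354.75
  roan: 1419 × 2/4 = 709.5
  white: 1419 × 1/4 = 354.75
χ² = Σ (O − E)² / E
  red: (374 − 354.75)² / 354.75 = 1.0446
  roan: (699 − 709.5)² / 709.5 = 0.1554
  white: (346 − 354.75)² / 354.75 = 0.2158
χ² = 1.0446 + 0.1554 + 0.2158 = 1.4158 ≈ 1.416
Degrees of freedom = 3 − 1 = 2; critical value at α = 0.01 is 9.21.
Since 1.416 < 9.21, we fail to reject the null hypothesis — the data are consistent with the 1:2:1 ratio.

1.416; consistent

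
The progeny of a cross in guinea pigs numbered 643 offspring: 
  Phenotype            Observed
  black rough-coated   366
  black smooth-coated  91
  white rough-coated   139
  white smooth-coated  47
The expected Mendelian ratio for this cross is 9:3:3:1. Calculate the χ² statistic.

11.275

Total ratio parts = 16. Expected numbers out of 643:
  black rough-coated: 643 × 9/16 = 361.6875
  black smooth-coated: 643 × 3/16 = 120.5625
  white rough-coated: 643 × 3/16 = 120.5625
  white smooth-coated: 643 × 1/16 = 40.1875
χ² = Σ (O − E)² / E
  black rough-coated: (366 − 361.6875)² / 361.6875 = 0.0514
  black smooth-coated: (91 − 120.5625)² / 120.5625 = 7.2489
  white rough-coated: (139 − 120.5625)² / 120.5625 = 2.8196
  white smooth-coated: (47 − 40.1875)² / 40.1875 = 1.1548
χ² = 0.0514 + 7.2489 + 2.8196 + 1.1548 = 11.2747 ≈ 11.275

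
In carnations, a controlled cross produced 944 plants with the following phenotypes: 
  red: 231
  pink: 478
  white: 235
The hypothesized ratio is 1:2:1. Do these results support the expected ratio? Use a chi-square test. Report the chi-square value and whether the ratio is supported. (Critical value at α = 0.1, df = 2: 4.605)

0.186; consistent

Under the 1:2:1 hypothesis (Σ ratio = 4, N = 944):
  red: 944 × 1/4 = 236
  pink: 944 × 2/4 = 472
  white: 944 × 1/4 = 236
χ² = Σ (O − E)² / E
  red: (231 − 236)² / 236 = 0.1059
  pink: (478 − 472)² / 472 = 0.0763
  white: (235 − 236)² / 236 = 0.0042
χ² = 0.1059 + 0.0763 + 0.0042 = 0.1864 ≈ 0.186
Degrees of freedom = 3 − 1 = 2; critical value at α = 0.1 is 4.605.
Since 0.186 < 4.605, we fail to reject the null hypothesis — the data are consistent with the 1:2:1 ratio.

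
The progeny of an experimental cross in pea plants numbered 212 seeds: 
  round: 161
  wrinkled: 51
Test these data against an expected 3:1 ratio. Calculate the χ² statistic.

The 3:1 ratio has 4 parts, so with N = 212 the expected counts are:
  round: 212 × 3/4 = 159
  wrinkled: 212 × 1/4 = 53
χ² = Σ (O − E)² / E
  round: (161 − 159)² / 159 = 0.0252
  wrinkled: (51 − 53)² / 53 = 0.0755
χ² = 0.0252 + 0.0755 = 0.1007 ≈ 0.101

0.101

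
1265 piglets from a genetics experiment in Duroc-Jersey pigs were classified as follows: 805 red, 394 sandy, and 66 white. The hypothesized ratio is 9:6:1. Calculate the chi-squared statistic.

Expected counts for N = 1265 under a 9:6:1 ratio (total parts = 16):
  red: 1265 × 9/16 = 711.5625
  sandy: 1265 × 6/16 = 474.375
  white: 1265 × 1/16 = 79.0625
χ² = Σ (O − E)² / E
  red: (805 − 711.5625)² / 711.5625 = 12.2696
  sandy: (394 − 474.375)² / 474.375 = 13.6182
  white: (66 − 79.0625)² / 79.0625 = 2.1582
χ² = 12.2696 + 13.6182 + 2.1582 = 28.046

28.046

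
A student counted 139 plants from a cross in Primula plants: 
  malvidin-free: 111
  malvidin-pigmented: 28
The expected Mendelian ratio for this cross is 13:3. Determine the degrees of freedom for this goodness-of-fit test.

1

A goodness-of-fit test with 2 phenotype classes has df = 2 − 1 = 1.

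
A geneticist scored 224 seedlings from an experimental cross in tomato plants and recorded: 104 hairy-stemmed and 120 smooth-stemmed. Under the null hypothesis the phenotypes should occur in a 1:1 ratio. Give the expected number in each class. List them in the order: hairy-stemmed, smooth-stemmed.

112, 112

Under the 1:1 hypothesis (Σ ratio = 2, N = 224):
  hairy-stemmed: 224 × 1/2 = 112
  smooth-stemmed: 224 × 1/2 = 112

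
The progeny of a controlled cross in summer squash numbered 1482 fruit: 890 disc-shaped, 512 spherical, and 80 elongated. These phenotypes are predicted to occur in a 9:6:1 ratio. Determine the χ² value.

Under the 9:6:1 hypothesis (Σ ratio = 16, N = 1482):
  disc-shaped: 1482 × 9/16 = 833.625
  spherical: 1482 × 6/16 = 555.75
  elongated: 1482 × 1/16 = 92.625
χ² = Σ (O − E)² / E
  disc-shaped: (890 − 833.625)² / 833.625 = 3.8124
  spherical: (512 − 555.75)² / 555.75 = 3.4441
  elongated: (80 − 92.625)² / 92.625 = 1.7208
χ² = 3.8124 + 3.4441 + 1.7208 = 8.9773 ≈ 8.977

8.977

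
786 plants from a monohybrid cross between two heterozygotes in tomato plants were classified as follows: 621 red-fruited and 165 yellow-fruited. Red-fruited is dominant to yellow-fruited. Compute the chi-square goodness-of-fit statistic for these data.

For a monohybrid cross between heterozygotes with complete dominance, the expected phenotypic ratio is 3:1.
Expected counts for N = 786 under a 3:1 ratio (total parts = 4):
  red-fruited: 786 × 3/4 = 589.5
  yellow-fruited: 786 × 1/4 = 196.5
χ² = Σ (O − E)² / E
  red-fruited: (621 − 589.5)² / 589.5 = 1.6832
  yellow-fruited: (165 − 196.5)² / 196.5 = 5.0496
χ² = 1.6832 + 5.0496 = 6.7328 ≈ 6.733

6.733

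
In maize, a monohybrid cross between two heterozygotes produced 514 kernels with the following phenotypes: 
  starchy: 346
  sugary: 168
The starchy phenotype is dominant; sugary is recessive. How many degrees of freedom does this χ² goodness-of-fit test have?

1

For a monohybrid cross between heterozygotes with complete dominance, the expected phenotypic ratio is 3:1.
A goodness-of-fit test with 2 phenotype classes has df = 2 − 1 = 1.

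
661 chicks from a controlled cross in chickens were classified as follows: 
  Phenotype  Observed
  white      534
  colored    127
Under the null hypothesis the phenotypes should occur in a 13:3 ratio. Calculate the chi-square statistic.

0.093

Under the 13:3 hypothesis (Σ ratio = 16, N = 661):
  white: 661 × 13/16 = 537.0625
  colored: 661 × 3/16 = 123.9375
χ² = Σ (O − E)² / E
  white: (534 − 537.0625)² / 537.0625 = 0.0175
  colored: (127 − 123.9375)² / 123.9375 = 0.0757
χ² = 0.0175 + 0.0757 = 0.0932 ≈ 0.093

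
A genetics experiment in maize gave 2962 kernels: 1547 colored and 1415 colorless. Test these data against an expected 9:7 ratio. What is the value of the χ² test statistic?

19.468

Total ratio parts = 16. Expected numbers out of 2962:
  colored: 2962 × 9/16 = 1666.125
  colorless: 2962 × 7/16 = 1295.875
χ² = Σ (O − E)² / E
  colored: (1547 − 1666.125)² / 1666.125 = 8.5172
  colorless: (1415 − 1295.875)² / 1295.875 = 10.9507
χ² = 8.5172 + 10.9507 = 19.4679 ≈ 19.468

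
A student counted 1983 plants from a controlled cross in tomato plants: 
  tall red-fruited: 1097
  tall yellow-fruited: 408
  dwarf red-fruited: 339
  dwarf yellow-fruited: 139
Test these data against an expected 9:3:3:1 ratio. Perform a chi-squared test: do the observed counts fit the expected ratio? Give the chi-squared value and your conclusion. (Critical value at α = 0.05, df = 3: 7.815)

8.553; not consistent

Under the 9:3:3:1 hypothesis (Σ ratio = 16, N = 1983):
  tall red-fruited: 1983 × 9/16 = 1115.4375
  tall yellow-fruited: 1983 × 3/16 = 371.8125
  dwarf red-fruited: 1983 × 3/16 = 371.8125
  dwarf yellow-fruited: 1983 × 1/16 = 123.9375
χ² = Σ (O − E)² / E
  tall red-fruited: (1097 − 1115.4375)² / 1115.4375 = 0.3048
  tall yellow-fruited: (408 − 371.8125)² / 371.8125 = 3.5220
  dwarf red-fruited: (339 − 371.8125)² / 371.8125 = 2.8957
  dwarf yellow-fruited: (139 − 123.9375)² / 123.9375 = 1.8306
χ² = 0.3048 + 3.5220 + 2.8957 + 1.8306 = 8.5531 ≈ 8.553
Degrees of freedom = 4 − 1 = 3; critical value at α = 0.05 is 7.815.
Since 8.553 > 7.815, we reject the null hypothesis — the data do not fit the 9:3:3:1 ratio.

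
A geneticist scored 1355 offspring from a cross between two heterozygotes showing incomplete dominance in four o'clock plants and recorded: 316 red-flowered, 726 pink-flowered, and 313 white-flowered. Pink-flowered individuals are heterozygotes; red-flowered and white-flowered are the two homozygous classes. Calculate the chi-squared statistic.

6.957

With incomplete dominance, a heterozygote × heterozygote cross gives a 1:2:1 phenotypic ratio.
Expected counts for N = 1355 under a 1:2:1 ratio (total parts = 4):
  red-flowered: 1355 × 1/4 = 338.75
  pink-flowered: 1355 × 2/4 = 677.5
  white-flowered: 1355 × 1/4 = 338.75
χ² = Σ (O − E)² / E
  red-flowered: (316 − 338.75)² / 338.75 = 1.5279
  pink-flowered: (726 − 677.5)² / 677.5 = 3.4720
  white-flowered: (313 − 338.75)² / 338.75 = 1.9574
χ² = 1.5279 + 3.4720 + 1.9574 = 6.9573 ≈ 6.957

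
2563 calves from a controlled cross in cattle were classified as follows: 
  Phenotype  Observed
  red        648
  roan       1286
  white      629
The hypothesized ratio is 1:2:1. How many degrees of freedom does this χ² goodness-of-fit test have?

A goodness-of-fit test with 3 phenotype classes has df = 3 − 1 = 2.

2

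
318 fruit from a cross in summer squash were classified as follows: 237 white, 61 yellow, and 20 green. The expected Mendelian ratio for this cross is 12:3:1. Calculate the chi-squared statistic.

Total ratio parts = 16. Expected numbers out of 318:
  white: 318 × 12/16 = 238.5
  yellow: 318 × 3/16 = 59.625
  green: 318 × 1/16 = 19.875
χ² = Σ (O − E)² / E
  white: (237 − 238.5)² / 238.5 = 0.0094
  yellow: (61 − 59.625)² / 59.625 = 0.0317
  green: (20 − 19.875)² / 19.875 = 0.0008
χ² = 0.0094 + 0.0317 + 0.0008 = 0.0419 ≈ 0.042

0.042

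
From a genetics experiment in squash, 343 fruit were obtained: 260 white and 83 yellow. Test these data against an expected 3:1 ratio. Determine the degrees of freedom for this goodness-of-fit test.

1

A goodness-of-fit test with 2 phenotype classes has df = 2 − 1 = 1.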